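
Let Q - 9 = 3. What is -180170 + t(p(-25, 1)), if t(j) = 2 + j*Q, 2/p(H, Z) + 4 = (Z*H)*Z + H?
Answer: -1621516/9 ≈ -1.8017e+5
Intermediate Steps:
Q = 12 (Q = 9 + 3 = 12)
p(H, Z) = 2/(-4 + H + H*Z**2) (p(H, Z) = 2/(-4 + ((Z*H)*Z + H)) = 2/(-4 + ((H*Z)*Z + H)) = 2/(-4 + (H*Z**2 + H)) = 2/(-4 + (H + H*Z**2)) = 2/(-4 + H + H*Z**2))
t(j) = 2 + 12*j (t(j) = 2 + j*12 = 2 + 12*j)
-180170 + t(p(-25, 1)) = -180170 + (2 + 12*(2/(-4 - 25 - 25*1**2))) = -180170 + (2 + 12*(2/(-4 - 25 - 25*1))) = -180170 + (2 + 12*(2/(-4 - 25 - 25))) = -180170 + (2 + 12*(2/(-54))) = -180170 + (2 + 12*(2*(-1/54))) = -180170 + (2 + 12*(-1/27)) = -180170 + (2 - 4/9) = -180170 + 14/9 = -1621516/9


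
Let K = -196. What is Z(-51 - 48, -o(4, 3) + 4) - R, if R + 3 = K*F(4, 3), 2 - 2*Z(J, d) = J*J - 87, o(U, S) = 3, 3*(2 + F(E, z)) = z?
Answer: -5049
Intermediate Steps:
F(E, z) = -2 + z/3
Z(J, d) = 89/2 - J²/2 (Z(J, d) = 1 - (J*J - 87)/2 = 1 - (J² - 87)/2 = 1 - (-87 + J²)/2 = 1 + (87/2 - J²/2) = 89/2 - J²/2)
R = 193 (R = -3 - 196*(-2 + (⅓)*3) = -3 - 196*(-2 + 1) = -3 - 196*(-1) = -3 + 196 = 193)
Z(-51 - 48, -o(4, 3) + 4) - R = (89/2 - (-51 - 48)²/2) - 1*193 = (89/2 - ½*(-99)²) - 193 = (89/2 - ½*9801) - 193 = (89/2 - 9801/2) - 193 = -4856 - 193 = -5049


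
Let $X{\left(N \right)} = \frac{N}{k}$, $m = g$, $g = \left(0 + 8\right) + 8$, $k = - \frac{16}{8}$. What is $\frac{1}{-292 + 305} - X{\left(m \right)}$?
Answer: $\frac{105}{13} \approx 8.0769$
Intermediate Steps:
$k = -2$ ($k = \left(-16\right) \frac{1}{8} = -2$)
$g = 16$ ($g = 8 + 8 = 16$)
$m = 16$
$X{\left(N \right)} = - \frac{N}{2}$ ($X{\left(N \right)} = \frac{N}{-2} = N \left(- \frac{1}{2}\right) = - \frac{N}{2}$)
$\frac{1}{-292 + 305} - X{\left(m \right)} = \frac{1}{-292 + 305} - \left(- \frac{1}{2}\right) 16 = \frac{1}{13} - -8 = \frac{1}{13} + 8 = \frac{105}{13}$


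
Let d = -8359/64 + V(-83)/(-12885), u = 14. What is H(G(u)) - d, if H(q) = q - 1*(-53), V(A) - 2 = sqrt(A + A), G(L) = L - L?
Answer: 151411763/824640 + I*sqrt(166)/12885 ≈ 183.61 + 0.00099993*I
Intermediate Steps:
G(L) = 0
V(A) = 2 + sqrt(2)*sqrt(A) (V(A) = 2 + sqrt(A + A) = 2 + sqrt(2*A) = 2 + sqrt(2)*sqrt(A))
d = -107705843/824640 - I*sqrt(166)/12885 (d = -8359/64 + (2 + sqrt(2)*sqrt(-83))/(-12885) = -8359*1/64 + (2 + sqrt(2)*(I*sqrt(83)))*(-1/12885) = -8359/64 + (2 + I*sqrt(166))*(-1/12885) = -8359/64 + (-2/12885 - I*sqrt(166)/12885) = -107705843/824640 - I*sqrt(166)/12885 ≈ -130.61 - 0.00099993*I)
H(q) = 53 + q (H(q) = q + 53 = 53 + q)
H(G(u)) - d = (53 + 0) - (-107705843/824640 - I*sqrt(166)/12885) = 53 + (107705843/824640 + I*sqrt(166)/12885) = 151411763/824640 + I*sqrt(166)/12885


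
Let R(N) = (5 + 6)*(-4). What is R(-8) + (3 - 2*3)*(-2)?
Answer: -38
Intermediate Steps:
R(N) = -44 (R(N) = 11*(-4) = -44)
R(-8) + (3 - 2*3)*(-2) = -44 + (3 - 2*3)*(-2) = -44 + (3 - 6)*(-2) = -44 - 3*(-2) = -44 + 6 = -38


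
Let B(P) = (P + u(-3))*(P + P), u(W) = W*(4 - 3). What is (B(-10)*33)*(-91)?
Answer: -780780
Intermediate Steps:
u(W) = W (u(W) = W*1 = W)
B(P) = 2*P*(-3 + P) (B(P) = (P - 3)*(P + P) = (-3 + P)*(2*P) = 2*P*(-3 + P))
(B(-10)*33)*(-91) = ((2*(-10)*(-3 - 10))*33)*(-91) = ((2*(-10)*(-13))*33)*(-91) = (260*33)*(-91) = 8580*(-91) = -780780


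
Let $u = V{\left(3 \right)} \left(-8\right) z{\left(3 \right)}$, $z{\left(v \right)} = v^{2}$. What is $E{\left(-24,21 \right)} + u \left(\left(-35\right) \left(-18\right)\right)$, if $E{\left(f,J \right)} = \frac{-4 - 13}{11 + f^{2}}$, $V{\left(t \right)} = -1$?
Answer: $\frac{26626303}{587} \approx 45360.0$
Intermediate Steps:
$E{\left(f,J \right)} = - \frac{17}{11 + f^{2}}$
$u = 72$ ($u = \left(-1\right) \left(-8\right) 3^{2} = 8 \cdot 9 = 72$)
$E{\left(-24,21 \right)} + u \left(\left(-35\right) \left(-18\right)\right) = - \frac{17}{11 + \left(-24\right)^{2}} + 72 \left(\left(-35\right) \left(-18\right)\right) = - \frac{17}{11 + 576} + 72 \cdot 630 = - \frac{17}{587} + 45360 = \frac{26626303}{587}$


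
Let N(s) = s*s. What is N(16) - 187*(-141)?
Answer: 26623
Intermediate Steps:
N(s) = s²
N(16) - 187*(-141) = 16² - 187*(-141) = 256 + 26367 = 26623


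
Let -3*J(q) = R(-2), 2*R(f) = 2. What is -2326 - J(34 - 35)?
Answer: -6977/3 ≈ -2325.7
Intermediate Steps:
R(f) = 1 (R(f) = (½)*2 = 1)
J(q) = -⅓ (J(q) = -⅓*1 = -⅓)
-2326 - J(34 - 35) = -2326 - 1*(-⅓) = -2326 + ⅓ = -6977/3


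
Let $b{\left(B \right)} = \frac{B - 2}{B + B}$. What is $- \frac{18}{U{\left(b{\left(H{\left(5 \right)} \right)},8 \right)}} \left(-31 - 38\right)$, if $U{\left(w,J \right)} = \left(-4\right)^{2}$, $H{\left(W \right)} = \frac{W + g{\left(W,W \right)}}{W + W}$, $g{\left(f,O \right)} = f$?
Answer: $\frac{621}{8} \approx 77.625$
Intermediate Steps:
$H{\left(W \right)} = 1$ ($H{\left(W \right)} = \frac{W + W}{W + W} = \frac{2 W}{2 W} = 2 W \frac{1}{2 W} = 1$)
$b{\left(B \right)} = \frac{-2 + B}{2 B}$
$U{\left(w,J \right)} = 16$
$- \frac{18}{U{\left(b{\left(H{\left(5 \right)} \right)},8 \right)}} \left(-31 - 38\right) = - \frac{18}{16} \left(-31 - 38\right) = \left(-18\right) \frac{1}{16} \left(-69\right) = \left(- \frac{9}{8}\right) \left(-69\right) = \frac{621}{8}$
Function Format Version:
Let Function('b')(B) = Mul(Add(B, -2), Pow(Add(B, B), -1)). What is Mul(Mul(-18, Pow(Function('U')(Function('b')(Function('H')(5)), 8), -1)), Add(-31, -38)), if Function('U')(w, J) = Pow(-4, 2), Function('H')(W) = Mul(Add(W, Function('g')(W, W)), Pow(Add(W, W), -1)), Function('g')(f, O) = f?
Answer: Rational(621, 8) ≈ 77.625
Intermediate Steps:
Function('H')(W) = 1 (Function('H')(W) = Mul(Add(W, W), Pow(Add(W, W), -1)) = Mul(Mul(2, W), Pow(Mul(2, W), -1)) = Mul(Mul(2, W), Mul(Rational(1, 2), Pow(W, -1))) = 1)
Function('b')(B) = Mul(Rational(1, 2), Pow(B, -1), Add(-2, B)) (Function('b')(B) = Mul(Add(-2, B), Pow(Mul(2, B), -1)) = Mul(Add(-2, B), Mul(Rational(1, 2), Pow(B, -1))) = Mul(Rational(1, 2), Pow(B, -1), Add(-2, B)))
Function('U')(w, J) = 16
Mul(Mul(-18, Pow(Function('U')(Function('b')(Function('H')(5)), 8), -1)), Add(-31, -38)) = Mul(Mul(-18, Pow(16, -1)), Add(-31, -38)) = Mul(Mul(-18, Rational(1, 16)), -69) = Mul(Rational(-9, 8), -69) = Rational(621, 8)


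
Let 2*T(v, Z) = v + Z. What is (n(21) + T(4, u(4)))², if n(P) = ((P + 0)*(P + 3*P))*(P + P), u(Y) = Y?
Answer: 5489624464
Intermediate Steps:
T(v, Z) = Z/2 + v/2 (T(v, Z) = (v + Z)/2 = (Z + v)/2 = Z/2 + v/2)
n(P) = 8*P³ (n(P) = (P*(4*P))*(2*P) = (4*P²)*(2*P) = 8*P³)
(n(21) + T(4, u(4)))² = (8*21³ + ((½)*4 + (½)*4))² = (8*9261 + (2 + 2))² = (74088 + 4)² = 74092² = 5489624464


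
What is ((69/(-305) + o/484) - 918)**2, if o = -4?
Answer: 1148358860853136/1361979025 ≈ 8.4316e+5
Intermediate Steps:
((69/(-305) + o/484) - 918)**2 = ((69/(-305) - 4/484) - 918)**2 = ((69*(-1/305) - 4*1/484) - 918)**2 = ((-69/305 - 1/121) - 918)**2 = (-8654/36905 - 918)**2 = (-33887444/36905)**2 = 1148358860853136/1361979025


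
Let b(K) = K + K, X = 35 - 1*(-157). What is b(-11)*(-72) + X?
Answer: 1776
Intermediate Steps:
X = 192 (X = 35 + 157 = 192)
b(K) = 2*K
b(-11)*(-72) + X = (2*(-11))*(-72) + 192 = -22*(-72) + 192 = 1584 + 192 = 1776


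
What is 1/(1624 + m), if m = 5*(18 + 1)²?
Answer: 1/3429 ≈ 0.00029163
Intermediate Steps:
m = 1805 (m = 5*19² = 5*361 = 1805)
1/(1624 + m) = 1/(1624 + 1805) = 1/3429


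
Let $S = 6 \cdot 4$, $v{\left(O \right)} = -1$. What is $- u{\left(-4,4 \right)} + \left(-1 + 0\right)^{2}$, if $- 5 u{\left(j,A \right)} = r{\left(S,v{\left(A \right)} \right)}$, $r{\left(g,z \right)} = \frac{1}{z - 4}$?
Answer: $\frac{24}{25} \approx 0.96$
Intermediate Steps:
$S = 24$
$r{\left(g,z \right)} = \frac{1}{-4 + z}$
$u{\left(j,A \right)} = \frac{1}{25}$ ($u{\left(j,A \right)} = - \frac{1}{5 \left(-4 - 1\right)} = - \frac{1}{5 \left(-5\right)} = \left(- \frac{1}{5}\right) \left(- \frac{1}{5}\right) = \frac{1}{25}$)
$- u{\left(-4,4 \right)} + \left(-1 + 0\right)^{2} = \left(-1\right) \frac{1}{25} + \left(-1 + 0\right)^{2} = - \frac{1}{25} + \left(-1\right)^{2} = - \frac{1}{25} + 1 = \frac{24}{25}$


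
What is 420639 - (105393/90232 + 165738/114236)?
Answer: 1083952902228141/2576935688 ≈ 4.2064e+5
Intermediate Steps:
420639 - (105393/90232 + 165738/114236) = 420639 - (105393*(1/90232) + 165738*(1/114236)) = 420639 - (105393/90232 + 82869/57118) = 420639 - 1*6748636491/2576935688 = 420639 - 6748636491/2576935688 = 1083952902228141/2576935688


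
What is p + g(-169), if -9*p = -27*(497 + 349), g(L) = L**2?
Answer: 31099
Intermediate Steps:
p = 2538 (p = -(-3)*(497 + 349) = -(-3)*846 = -1/9*(-22842) = 2538)
p + g(-169) = 2538 + (-169)**2 = 2538 + 28561 = 31099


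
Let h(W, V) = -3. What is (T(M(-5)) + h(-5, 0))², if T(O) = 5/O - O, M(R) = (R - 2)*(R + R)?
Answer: 1042441/196 ≈ 5318.6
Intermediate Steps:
M(R) = 2*R*(-2 + R) (M(R) = (-2 + R)*(2*R) = 2*R*(-2 + R))
T(O) = -O + 5/O
(T(M(-5)) + h(-5, 0))² = ((-2*(-5)*(-2 - 5) + 5/((2*(-5)*(-2 - 5)))) - 3)² = ((-2*(-5)*(-7) + 5/((2*(-5)*(-7)))) - 3)² = ((-1*70 + 5/70) - 3)² = ((-70 + 5*(1/70)) - 3)² = ((-70 + 1/14) - 3)² = (-979/14 - 3)² = (-1021/14)² = 1042441/196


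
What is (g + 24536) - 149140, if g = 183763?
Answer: 59159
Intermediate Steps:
(g + 24536) - 149140 = (183763 + 24536) - 149140 = 208299 - 149140 = 59159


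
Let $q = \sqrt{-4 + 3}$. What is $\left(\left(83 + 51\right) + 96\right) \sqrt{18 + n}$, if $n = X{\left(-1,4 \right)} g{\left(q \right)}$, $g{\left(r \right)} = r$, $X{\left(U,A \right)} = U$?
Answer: $230 \sqrt{18 - i} \approx 976.18 - 27.095 i$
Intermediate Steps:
$q = i$ ($q = \sqrt{-1} = i \approx 1.0 i$)
$n = - i \approx - 1.0 i$
$\left(\left(83 + 51\right) + 96\right) \sqrt{18 + n} = \left(\left(83 + 51\right) + 96\right) \sqrt{18 - i} = \left(134 + 96\right) \sqrt{18 - i} = 230 \sqrt{18 - i}$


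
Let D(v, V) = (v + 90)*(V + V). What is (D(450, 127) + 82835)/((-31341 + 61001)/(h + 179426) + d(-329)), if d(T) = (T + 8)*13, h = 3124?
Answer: -174609075/3311963 ≈ -52.721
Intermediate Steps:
D(v, V) = 2*V*(90 + v) (D(v, V) = (90 + v)*(2*V) = 2*V*(90 + v))
d(T) = 104 + 13*T (d(T) = (8 + T)*13 = 104 + 13*T)
(D(450, 127) + 82835)/((-31341 + 61001)/(h + 179426) + d(-329)) = (2*127*(90 + 450) + 82835)/((-31341 + 61001)/(3124 + 179426) + (104 + 13*(-329))) = (2*127*540 + 82835)/(29660/182550 + (104 - 4277)) = (137160 + 82835)/(29660*(1/182550) - 4173) = 219995/(2966/18255 - 4173) = 219995/(-76175149/18255) = 219995*(-18255/76175149) = -174609075/3311963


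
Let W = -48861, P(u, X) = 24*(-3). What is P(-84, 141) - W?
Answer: 48789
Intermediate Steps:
P(u, X) = -72
P(-84, 141) - W = -72 - 1*(-48861) = -72 + 48861 = 48789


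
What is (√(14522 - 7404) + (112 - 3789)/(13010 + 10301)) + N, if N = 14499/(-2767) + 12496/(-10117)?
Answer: -4328350458768/652562049829 + √7118 ≈ 77.735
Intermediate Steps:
N = -181262815/27993739 (N = 14499*(-1/2767) + 12496*(-1/10117) = -14499/2767 - 12496/10117 = -181262815/27993739 ≈ -6.4751)
(√(14522 - 7404) + (112 - 3789)/(13010 + 10301)) + N = (√(14522 - 7404) + (112 - 3789)/(13010 + 10301)) - 181262815/27993739 = (√7118 - 3677/23311) - 181262815/27993739 = (-3677/23311 + √7118) - 181262815/27993739 = -4328350458768/652562049829 + √7118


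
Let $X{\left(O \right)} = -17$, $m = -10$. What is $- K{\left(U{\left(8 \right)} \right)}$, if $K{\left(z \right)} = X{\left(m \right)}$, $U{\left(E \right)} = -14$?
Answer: $17$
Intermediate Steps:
$K{\left(z \right)} = -17$
$- K{\left(U{\left(8 \right)} \right)} = \left(-1\right) \left(-17\right) = 17$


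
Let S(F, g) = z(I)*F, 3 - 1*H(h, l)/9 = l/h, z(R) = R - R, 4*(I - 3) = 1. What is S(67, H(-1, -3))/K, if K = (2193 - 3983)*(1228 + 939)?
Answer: 0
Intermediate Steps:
I = 13/4 (I = 3 + (¼)*1 = 3 + ¼ = 13/4 ≈ 3.2500)
z(R) = 0
H(h, l) = 27 - 9*l/h
K = -3878930 (K = -1790*2167 = -3878930)
S(F, g) = 0 (S(F, g) = 0*F = 0)
S(67, H(-1, -3))/K = 0/(-3878930) = 0*(-1/3878930) = 0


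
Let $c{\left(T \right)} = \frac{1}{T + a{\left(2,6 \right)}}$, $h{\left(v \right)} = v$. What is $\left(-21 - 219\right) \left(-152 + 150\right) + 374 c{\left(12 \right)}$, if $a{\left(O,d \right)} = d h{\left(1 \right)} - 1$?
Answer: $502$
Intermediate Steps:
$a{\left(O,d \right)} = -1 + d$ ($a{\left(O,d \right)} = d 1 - 1 = d - 1 = -1 + d$)
$c{\left(T \right)} = \frac{1}{5 + T}$ ($c{\left(T \right)} = \frac{1}{T + \left(-1 + 6\right)} = \frac{1}{T + 5} = \frac{1}{5 + T}$)
$\left(-21 - 219\right) \left(-152 + 150\right) + 374 c{\left(12 \right)} = \left(-21 - 219\right) \left(-152 + 150\right) + \frac{374}{5 + 12} = \left(-240\right) \left(-2\right) + \frac{374}{17} = 480 + 374 \cdot \frac{1}{17} = 480 + 22 = 502$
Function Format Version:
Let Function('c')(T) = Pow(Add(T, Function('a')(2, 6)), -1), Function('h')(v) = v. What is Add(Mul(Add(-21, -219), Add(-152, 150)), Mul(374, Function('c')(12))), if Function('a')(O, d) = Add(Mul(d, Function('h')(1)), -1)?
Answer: 502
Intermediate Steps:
Function('a')(O, d) = Add(-1, d) (Function('a')(O, d) = Add(Mul(d, 1), -1) = Add(d, -1) = Add(-1, d))
Function('c')(T) = Pow(Add(5, T), -1) (Function('c')(T) = Pow(Add(T, Add(-1, 6)), -1) = Pow(Add(T, 5), -1) = Pow(Add(5, T), -1))
Add(Mul(Add(-21, -219), Add(-152, 150)), Mul(374, Function('c')(12))) = Add(Mul(Add(-21, -219), Add(-152, 150)), Mul(374, Pow(Add(5, 12), -1))) = Add(Mul(-240, -2), Mul(374, Pow(17, -1))) = Add(480, Mul(374, Rational(1, 17))) = Add(480, 22) = 502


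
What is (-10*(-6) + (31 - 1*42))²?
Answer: 2401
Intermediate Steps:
(-10*(-6) + (31 - 1*42))² = (60 + (31 - 42))² = (60 - 11)² = 49² = 2401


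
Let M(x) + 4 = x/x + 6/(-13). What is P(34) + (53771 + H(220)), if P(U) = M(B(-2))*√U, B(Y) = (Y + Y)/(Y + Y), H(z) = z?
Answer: 53991 - 45*√34/13 ≈ 53971.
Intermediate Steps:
B(Y) = 1 (B(Y) = (2*Y)/((2*Y)) = (2*Y)*(1/(2*Y)) = 1)
M(x) = -45/13 (M(x) = -4 + (x/x + 6/(-13)) = -4 + (1 + 6*(-1/13)) = -4 + (1 - 6/13) = -4 + 7/13 = -45/13)
P(U) = -45*√U/13
P(34) + (53771 + H(220)) = -45*√34/13 + (53771 + 220) = -45*√34/13 + 53991 = 53991 - 45*√34/13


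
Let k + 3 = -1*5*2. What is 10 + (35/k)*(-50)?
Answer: 1880/13 ≈ 144.62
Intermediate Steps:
k = -13 (k = -3 - 1*5*2 = -3 - 5*2 = -3 - 10 = -13)
10 + (35/k)*(-50) = 10 + (35/(-13))*(-50) = 10 + (35*(-1/13))*(-50) = 10 - 35/13*(-50) = 10 + 1750/13 = 1880/13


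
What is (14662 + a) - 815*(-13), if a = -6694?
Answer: 18563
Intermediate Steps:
(14662 + a) - 815*(-13) = (14662 - 6694) - 815*(-13) = 7968 + 10595 = 18563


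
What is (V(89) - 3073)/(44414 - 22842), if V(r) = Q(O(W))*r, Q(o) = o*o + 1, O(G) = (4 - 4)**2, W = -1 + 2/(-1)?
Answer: -746/5393 ≈ -0.13833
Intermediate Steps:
W = -3 (W = -1 + 2*(-1) = -1 - 2 = -3)
O(G) = 0 (O(G) = 0**2 = 0)
Q(o) = 1 + o**2 (Q(o) = o**2 + 1 = 1 + o**2)
V(r) = r (V(r) = (1 + 0**2)*r = (1 + 0)*r = 1*r = r)
(V(89) - 3073)/(44414 - 22842) = (89 - 3073)/(44414 - 22842) = -2984/21572 = -2984*1/21572 = -746/5393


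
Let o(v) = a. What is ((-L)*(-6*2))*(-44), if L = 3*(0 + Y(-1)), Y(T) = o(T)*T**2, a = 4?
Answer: -6336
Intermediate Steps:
o(v) = 4
Y(T) = 4*T**2
L = 12 (L = 3*(0 + 4*(-1)**2) = 3*(0 + 4*1) = 3*(0 + 4) = 3*4 = 12)
((-L)*(-6*2))*(-44) = ((-1*12)*(-6*2))*(-44) = -12*(-12)*(-44) = 144*(-44) = -6336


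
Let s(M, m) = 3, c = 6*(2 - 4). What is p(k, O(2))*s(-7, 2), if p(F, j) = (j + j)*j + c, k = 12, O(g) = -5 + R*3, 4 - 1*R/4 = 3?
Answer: 258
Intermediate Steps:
R = 4 (R = 16 - 4*3 = 16 - 12 = 4)
c = -12 (c = 6*(-2) = -12)
O(g) = 7 (O(g) = -5 + 4*3 = -5 + 12 = 7)
p(F, j) = -12 + 2*j² (p(F, j) = (j + j)*j - 12 = (2*j)*j - 12 = 2*j² - 12 = -12 + 2*j²)
p(k, O(2))*s(-7, 2) = (-12 + 2*7²)*3 = (-12 + 2*49)*3 = (-12 + 98)*3 = 86*3 = 258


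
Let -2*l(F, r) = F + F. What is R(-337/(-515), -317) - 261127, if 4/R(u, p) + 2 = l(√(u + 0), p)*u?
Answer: -132677305218869/508090747 + 694220*√173555/508090747 ≈ -2.6113e+5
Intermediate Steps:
l(F, r) = -F (l(F, r) = -(F + F)/2 = -F)
R(u, p) = 4/(-2 - u^(3/2)) (R(u, p) = 4/(-2 + (-√(u + 0))*u) = 4/(-2 + (-√u)*u) = 4/(-2 - u^(3/2)))
R(-337/(-515), -317) - 261127 = 4/(-2 - (-337/(-515))^(3/2)) - 261127 = 4/(-2 - (-337*(-1/515))^(3/2)) - 261127 = 4/(-2 - (337/515)^(3/2)) - 261127 = 4/(-2 - 337*√173555/265225) - 261127 = -261127 + 4/(-2 - 337*√173555/265225)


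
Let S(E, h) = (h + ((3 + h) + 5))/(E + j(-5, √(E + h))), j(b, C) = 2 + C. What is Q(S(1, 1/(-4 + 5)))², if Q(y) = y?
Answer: 100/(3 + √2)² ≈ 5.1321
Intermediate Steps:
S(E, h) = (8 + 2*h)/(2 + E + √(E + h)) (S(E, h) = (h + ((3 + h) + 5))/(E + (2 + √(E + h))) = (h + (8 + h))/(2 + E + √(E + h)) = (8 + 2*h)/(2 + E + √(E + h)))
Q(S(1, 1/(-4 + 5)))² = (2*(4 + 1/(-4 + 5))/(2 + 1 + √(1 + 1/(-4 + 5))))² = (2*(4 + 1/1)/(2 + 1 + √(1 + 1/1)))² = (2*(4 + 1)/(2 + 1 + √(1 + 1)))² = (2*5/(2 + 1 + √2))² = (2*5/(3 + √2))² = (10/(3 + √2))² = 100/(3 + √2)²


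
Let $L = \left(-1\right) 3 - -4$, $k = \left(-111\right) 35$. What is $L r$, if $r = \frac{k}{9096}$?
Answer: $- \frac{1295}{3032} \approx -0.42711$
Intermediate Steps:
$k = -3885$
$L = 1$ ($L = -3 + 4 = 1$)
$r = - \frac{1295}{3032}$ ($r = - \frac{3885}{9096} = \left(-3885\right) \frac{1}{9096} = - \frac{1295}{3032} \approx -0.42711$)
$L r = 1 \left(- \frac{1295}{3032}\right) = - \frac{1295}{3032}$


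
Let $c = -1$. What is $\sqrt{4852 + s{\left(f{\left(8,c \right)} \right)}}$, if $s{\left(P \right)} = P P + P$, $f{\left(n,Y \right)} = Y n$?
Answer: $2 \sqrt{1227} \approx 70.057$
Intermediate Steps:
$s{\left(P \right)} = P + P^{2}$ ($s{\left(P \right)} = P^{2} + P = P + P^{2}$)
$\sqrt{4852 + s{\left(f{\left(8,c \right)} \right)}} = \sqrt{4852 + \left(-1\right) 8 \left(1 - 8\right)} = \sqrt{4852 - 8 \left(1 - 8\right)} = \sqrt{4852 - -56} = \sqrt{4852 + 56} = \sqrt{4908} = 2 \sqrt{1227}$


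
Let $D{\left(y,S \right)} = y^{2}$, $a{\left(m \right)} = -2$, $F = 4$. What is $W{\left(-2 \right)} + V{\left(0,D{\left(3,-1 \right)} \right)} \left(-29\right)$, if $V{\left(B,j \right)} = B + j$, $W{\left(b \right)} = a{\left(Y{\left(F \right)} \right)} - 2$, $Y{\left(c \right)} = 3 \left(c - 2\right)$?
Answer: $-265$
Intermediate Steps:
$Y{\left(c \right)} = -6 + 3 c$ ($Y{\left(c \right)} = 3 \left(-2 + c\right) = -6 + 3 c$)
$W{\left(b \right)} = -4$ ($W{\left(b \right)} = -2 - 2 = -4$)
$W{\left(-2 \right)} + V{\left(0,D{\left(3,-1 \right)} \right)} \left(-29\right) = -4 + \left(0 + 3^{2}\right) \left(-29\right) = -4 + \left(0 + 9\right) \left(-29\right) = -4 + 9 \left(-29\right) = -4 - 261 = -265$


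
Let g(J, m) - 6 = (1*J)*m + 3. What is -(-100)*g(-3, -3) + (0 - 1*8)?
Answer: 1792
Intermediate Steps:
g(J, m) = 9 + J*m (g(J, m) = 6 + ((1*J)*m + 3) = 6 + (J*m + 3) = 6 + (3 + J*m) = 9 + J*m)
-(-100)*g(-3, -3) + (0 - 1*8) = -(-100)*(9 - 3*(-3)) + (0 - 1*8) = -(-100)*(9 + 9) + (0 - 8) = -(-100)*18 - 8 = -50*(-36) - 8 = 1800 - 8 = 1792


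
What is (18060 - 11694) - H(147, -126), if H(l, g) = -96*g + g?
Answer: -5604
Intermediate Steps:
H(l, g) = -95*g
(18060 - 11694) - H(147, -126) = (18060 - 11694) - (-95)*(-126) = 6366 - 1*11970 = 6366 - 11970 = -5604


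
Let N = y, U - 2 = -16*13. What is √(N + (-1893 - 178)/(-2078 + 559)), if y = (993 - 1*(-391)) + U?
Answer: √55535043/217 ≈ 34.342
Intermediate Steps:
U = -206 (U = 2 - 16*13 = 2 - 208 = -206)
y = 1178 (y = (993 - 1*(-391)) - 206 = (993 + 391) - 206 = 1384 - 206 = 1178)
N = 1178
√(N + (-1893 - 178)/(-2078 + 559)) = √(1178 + (-1893 - 178)/(-2078 + 559)) = √(1178 - 2071/(-1519)) = √(1178 - 2071*(-1/1519)) = √(1178 + 2071/1519) = √(1791453/1519) = √55535043/217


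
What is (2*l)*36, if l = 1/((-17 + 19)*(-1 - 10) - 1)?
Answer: -72/23 ≈ -3.1304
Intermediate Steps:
l = -1/23 (l = 1/(2*(-11) - 1) = 1/(-22 - 1) = 1/(-23) = -1/23 ≈ -0.043478)
(2*l)*36 = (2*(-1/23))*36 = -2/23*36 = -72/23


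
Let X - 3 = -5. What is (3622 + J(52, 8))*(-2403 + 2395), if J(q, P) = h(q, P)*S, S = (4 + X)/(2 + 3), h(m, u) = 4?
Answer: -144944/5 ≈ -28989.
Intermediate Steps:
X = -2 (X = 3 - 5 = -2)
S = 2/5 (S = (4 - 2)/(2 + 3) = 2/5 ≈ 0.40000)
J(q, P) = 8/5 (J(q, P) = 4*(2/5) = 8/5)
(3622 + J(52, 8))*(-2403 + 2395) = (3622 + 8/5)*(-2403 + 2395) = (18118/5)*(-8) = -144944/5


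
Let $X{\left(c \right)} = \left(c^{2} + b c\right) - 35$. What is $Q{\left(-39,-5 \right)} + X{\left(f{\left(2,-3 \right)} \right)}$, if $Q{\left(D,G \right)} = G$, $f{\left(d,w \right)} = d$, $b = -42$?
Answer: $-120$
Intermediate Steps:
$X{\left(c \right)} = -35 + c^{2} - 42 c$ ($X{\left(c \right)} = \left(c^{2} - 42 c\right) - 35 = -35 + c^{2} - 42 c$)
$Q{\left(-39,-5 \right)} + X{\left(f{\left(2,-3 \right)} \right)} = -5 - \left(119 - 4\right) = -5 - 115 = -120$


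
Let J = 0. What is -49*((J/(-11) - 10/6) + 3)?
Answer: -196/3 ≈ -65.333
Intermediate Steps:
-49*((J/(-11) - 10/6) + 3) = -49*((0/(-11) - 10/6) + 3) = -49*((0*(-1/11) - 10*⅙) + 3) = -49*((0 - 5/3) + 3) = -49*(-5/3 + 3) = -49*4/3 = -196/3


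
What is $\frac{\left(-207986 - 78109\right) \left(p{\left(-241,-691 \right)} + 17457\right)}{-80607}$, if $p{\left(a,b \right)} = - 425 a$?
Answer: $\frac{11432546930}{26869} \approx 4.2549 \cdot 10^{5}$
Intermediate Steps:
$\frac{\left(-207986 - 78109\right) \left(p{\left(-241,-691 \right)} + 17457\right)}{-80607} = \frac{\left(-207986 - 78109\right) \left(\left(-425\right) \left(-241\right) + 17457\right)}{-80607} = - 286095 \left(102425 + 17457\right) \left(- \frac{1}{80607}\right) = \left(-286095\right) 119882 \left(- \frac{1}{80607}\right) = \left(-34297640790\right) \left(- \frac{1}{80607}\right) = \frac{11432546930}{26869}$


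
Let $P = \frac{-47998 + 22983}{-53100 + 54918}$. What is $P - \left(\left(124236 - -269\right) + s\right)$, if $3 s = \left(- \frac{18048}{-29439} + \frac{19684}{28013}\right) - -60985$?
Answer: $- \frac{24129323317524445}{166584290814} \approx -1.4485 \cdot 10^{5}$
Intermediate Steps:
$s = \frac{16764624020765}{824674707}$ ($s = \frac{\left(- \frac{18048}{-29439} + \frac{19684}{28013}\right) - -60985}{3} = \frac{\left(\left(-18048\right) \left(- \frac{1}{29439}\right) + 19684 \cdot \frac{1}{28013}\right) + 60985}{3} = \frac{\left(\frac{6016}{9813} + \frac{19684}{28013}\right) + 60985}{3} = \frac{\frac{361685300}{274891569} + 60985}{3} = \frac{1}{3} \cdot \frac{16764624020765}{274891569} = \frac{16764624020765}{824674707} \approx 20329.0$)
$P = - \frac{25015}{1818} \approx -13.76$
$P - \left(\left(124236 - -269\right) + s\right) = - \frac{25015}{1818} - \left(\left(124236 - -269\right) + \frac{16764624020765}{824674707}\right) = - \frac{25015}{1818} - \left(\left(124236 + 269\right) + \frac{16764624020765}{824674707}\right) = - \frac{25015}{1818} - \left(124505 + \frac{16764624020765}{824674707}\right) = - \frac{25015}{1818} - \frac{119440748415800}{824674707} = - \frac{24129323317524445}{166584290814}$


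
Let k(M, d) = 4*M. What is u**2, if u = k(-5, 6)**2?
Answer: 160000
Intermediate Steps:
u = 400 (u = (4*(-5))**2 = (-20)**2 = 400)
u**2 = 400**2 = 160000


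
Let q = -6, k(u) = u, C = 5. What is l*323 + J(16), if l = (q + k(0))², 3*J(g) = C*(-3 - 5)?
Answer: 34844/3 ≈ 11615.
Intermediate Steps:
J(g) = -40/3 (J(g) = (5*(-3 - 5))/3 = (5*(-8))/3 = (⅓)*(-40) = -40/3)
l = 36 (l = (-6 + 0)² = (-6)² = 36)
l*323 + J(16) = 36*323 - 40/3 = 11628 - 40/3 = 34844/3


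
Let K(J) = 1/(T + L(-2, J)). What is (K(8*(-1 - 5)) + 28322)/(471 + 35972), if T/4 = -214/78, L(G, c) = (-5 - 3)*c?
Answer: 412028495/530172764 ≈ 0.77716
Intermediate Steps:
L(G, c) = -8*c
T = -428/39 (T = 4*(-214/78) = 4*(-214*1/78) = 4*(-107/39) = -428/39 ≈ -10.974)
K(J) = 1/(-428/39 - 8*J)
(K(8*(-1 - 5)) + 28322)/(471 + 35972) = (-39/(428 + 312*(8*(-1 - 5))) + 28322)/(471 + 35972) = (-39/(428 + 312*(8*(-6))) + 28322)/36443 = (-39/(428 + 312*(-48)) + 28322)*(1/36443) = (-39/(428 - 14976) + 28322)*(1/36443) = (-39/(-14548) + 28322)*(1/36443) = (-39*(-1/14548) + 28322)*(1/36443) = (39/14548 + 28322)*(1/36443) = (412028495/14548)*(1/36443) = 412028495/530172764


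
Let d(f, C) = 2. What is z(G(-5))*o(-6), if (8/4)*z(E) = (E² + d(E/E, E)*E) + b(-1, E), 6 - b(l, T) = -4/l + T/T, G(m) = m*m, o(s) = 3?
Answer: 1014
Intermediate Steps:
G(m) = m²
b(l, T) = 5 + 4/l (b(l, T) = 6 - (-4/l + T/T) = 6 - (-4/l + 1) = 6 - (1 - 4/l) = 6 + (-1 + 4/l) = 5 + 4/l)
z(E) = ½ + E + E²/2 (z(E) = ((E² + 2*E) + (5 + 4/(-1)))/2 = ((E² + 2*E) + (5 + 4*(-1)))/2 = ((E² + 2*E) + (5 - 4))/2 = ((E² + 2*E) + 1)/2 = (1 + E² + 2*E)/2 = ½ + E + E²/2)
z(G(-5))*o(-6) = (½ + (-5)² + ((-5)²)²/2)*3 = (½ + 25 + (½)*25²)*3 = (½ + 25 + (½)*625)*3 = (½ + 25 + 625/2)*3 = 338*3 = 1014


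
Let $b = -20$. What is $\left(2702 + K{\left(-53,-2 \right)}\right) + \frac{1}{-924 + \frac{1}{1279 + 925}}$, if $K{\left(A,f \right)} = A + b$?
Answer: $\frac{5353943151}{2036495} \approx 2629.0$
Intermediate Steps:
$K{\left(A,f \right)} = -20 + A$ ($K{\left(A,f \right)} = A - 20 = -20 + A$)
$\left(2702 + K{\left(-53,-2 \right)}\right) + \frac{1}{-924 + \frac{1}{1279 + 925}} = \left(2702 - 73\right) + \frac{1}{-924 + \frac{1}{1279 + 925}} = \left(2702 - 73\right) + \frac{1}{-924 + \frac{1}{2204}} = 2629 + \frac{1}{-924 + \frac{1}{2204}} = 2629 + \frac{1}{- \frac{2036495}{2204}} = 2629 - \frac{2204}{2036495} = \frac{5353943151}{2036495}$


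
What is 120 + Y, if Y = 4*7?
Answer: 148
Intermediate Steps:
Y = 28
120 + Y = 120 + 28 = 148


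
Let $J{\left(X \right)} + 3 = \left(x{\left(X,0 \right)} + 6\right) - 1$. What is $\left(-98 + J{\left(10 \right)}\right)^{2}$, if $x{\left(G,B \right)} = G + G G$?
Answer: $196$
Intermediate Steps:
$x{\left(G,B \right)} = G + G^{2}$
$J{\left(X \right)} = 2 + X \left(1 + X\right)$ ($J{\left(X \right)} = -3 + \left(\left(X \left(1 + X\right) + 6\right) - 1\right) = -3 + \left(\left(6 + X \left(1 + X\right)\right) - 1\right) = -3 + \left(5 + X \left(1 + X\right)\right) = 2 + X \left(1 + X\right)$)
$\left(-98 + J{\left(10 \right)}\right)^{2} = \left(-98 + \left(2 + 10 \left(1 + 10\right)\right)\right)^{2} = \left(-98 + \left(2 + 10 \cdot 11\right)\right)^{2} = \left(-98 + \left(2 + 110\right)\right)^{2} = \left(-98 + 112\right)^{2} = 14^{2} = 196$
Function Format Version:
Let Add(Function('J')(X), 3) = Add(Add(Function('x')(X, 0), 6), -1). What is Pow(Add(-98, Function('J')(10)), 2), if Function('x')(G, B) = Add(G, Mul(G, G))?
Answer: 196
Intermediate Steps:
Function('x')(G, B) = Add(G, Pow(G, 2))
Function('J')(X) = Add(2, Mul(X, Add(1, X))) (Function('J')(X) = Add(-3, Add(Add(Mul(X, Add(1, X)), 6), -1)) = Add(-3, Add(Add(6, Mul(X, Add(1, X))), -1)) = Add(-3, Add(5, Mul(X, Add(1, X)))) = Add(2, Mul(X, Add(1, X))))
Pow(Add(-98, Function('J')(10)), 2) = Pow(Add(-98, Add(2, Mul(10, Add(1, 10)))), 2) = Pow(Add(-98, Add(2, Mul(10, 11))), 2) = Pow(Add(-98, Add(2, 110)), 2) = Pow(Add(-98, 112), 2) = Pow(14, 2) = 196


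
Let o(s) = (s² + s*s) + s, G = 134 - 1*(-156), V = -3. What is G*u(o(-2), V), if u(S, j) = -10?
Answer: -2900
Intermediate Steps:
G = 290 (G = 134 + 156 = 290)
o(s) = s + 2*s² (o(s) = (s² + s²) + s = 2*s² + s = s + 2*s²)
G*u(o(-2), V) = 290*(-10) = -2900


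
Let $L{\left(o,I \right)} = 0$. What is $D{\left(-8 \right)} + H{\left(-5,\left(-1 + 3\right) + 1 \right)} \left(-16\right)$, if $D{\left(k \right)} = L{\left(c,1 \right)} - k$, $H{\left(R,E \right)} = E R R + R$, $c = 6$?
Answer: $-1112$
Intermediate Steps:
$H{\left(R,E \right)} = R + E R^{2}$ ($H{\left(R,E \right)} = E R^{2} + R = R + E R^{2}$)
$D{\left(k \right)} = - k$ ($D{\left(k \right)} = 0 - k = - k$)
$D{\left(-8 \right)} + H{\left(-5,\left(-1 + 3\right) + 1 \right)} \left(-16\right) = \left(-1\right) \left(-8\right) + - 5 \left(1 + \left(\left(-1 + 3\right) + 1\right) \left(-5\right)\right) \left(-16\right) = 8 + - 5 \left(1 + \left(2 + 1\right) \left(-5\right)\right) \left(-16\right) = 8 + - 5 \left(1 + 3 \left(-5\right)\right) \left(-16\right) = 8 + - 5 \left(1 - 15\right) \left(-16\right) = 8 + \left(-5\right) \left(-14\right) \left(-16\right) = 8 + 70 \left(-16\right) = 8 - 1120 = -1112$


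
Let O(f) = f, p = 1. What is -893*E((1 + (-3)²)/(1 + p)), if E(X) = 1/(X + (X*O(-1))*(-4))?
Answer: -893/25 ≈ -35.720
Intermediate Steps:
E(X) = 1/(5*X) (E(X) = 1/(X + (X*(-1))*(-4)) = 1/(X - X*(-4)) = 1/(X + 4*X) = 1/(5*X))
-893*E((1 + (-3)²)/(1 + p)) = -893/(5*((1 + (-3)²)/(1 + 1))) = -893/(5*((1 + 9)/2)) = -893/(5*(10*(½))) = -893/(5*5) = -893*1/25 = -893/25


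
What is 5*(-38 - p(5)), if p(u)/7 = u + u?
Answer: -540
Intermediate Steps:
p(u) = 14*u (p(u) = 7*(u + u) = 7*(2*u) = 14*u)
5*(-38 - p(5)) = 5*(-38 - 14*5) = 5*(-38 - 1*70) = 5*(-38 - 70) = 5*(-108) = -540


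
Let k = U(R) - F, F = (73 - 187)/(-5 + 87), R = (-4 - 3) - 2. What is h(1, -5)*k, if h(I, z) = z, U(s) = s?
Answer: 1560/41 ≈ 38.049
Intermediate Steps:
R = -9 (R = -7 - 2 = -9)
F = -57/41 (F = -114/82 = -114*1/82 = -57/41 ≈ -1.3902)
k = -312/41 (k = -9 - 1*(-57/41) = -9 + 57/41 = -312/41 ≈ -7.6098)
h(1, -5)*k = -5*(-312/41) = 1560/41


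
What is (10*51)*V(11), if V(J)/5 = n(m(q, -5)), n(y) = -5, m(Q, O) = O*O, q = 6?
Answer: -12750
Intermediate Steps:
m(Q, O) = O**2
V(J) = -25 (V(J) = 5*(-5) = -25)
(10*51)*V(11) = (10*51)*(-25) = 510*(-25) = -12750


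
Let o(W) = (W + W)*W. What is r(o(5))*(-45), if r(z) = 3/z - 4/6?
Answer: 273/10 ≈ 27.300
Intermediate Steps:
o(W) = 2*W² (o(W) = (2*W)*W = 2*W²)
r(z) = -⅔ + 3/z (r(z) = 3/z - 4*⅙ = 3/z - ⅔ = -⅔ + 3/z)
r(o(5))*(-45) = (-⅔ + 3/((2*5²)))*(-45) = (-⅔ + 3/((2*25)))*(-45) = (-⅔ + 3/50)*(-45) = -91/150*(-45) = 273/10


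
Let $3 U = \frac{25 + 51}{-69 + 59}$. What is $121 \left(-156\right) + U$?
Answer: $- \frac{283178}{15} \approx -18879.0$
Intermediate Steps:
$U = - \frac{38}{15}$ ($U = \frac{\left(25 + 51\right) \frac{1}{-69 + 59}}{3} = \frac{76 \frac{1}{-10}}{3} = \frac{76 \left(- \frac{1}{10}\right)}{3} = \frac{1}{3} \left(- \frac{38}{5}\right) = - \frac{38}{15} \approx -2.5333$)
$121 \left(-156\right) + U = 121 \left(-156\right) - \frac{38}{15} = -18876 - \frac{38}{15} = - \frac{283178}{15}$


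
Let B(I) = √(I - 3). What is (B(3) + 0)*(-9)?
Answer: 0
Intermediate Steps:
B(I) = √(-3 + I)
(B(3) + 0)*(-9) = (√(-3 + 3) + 0)*(-9) = (√0 + 0)*(-9) = (0 + 0)*(-9) = 0*(-9) = 0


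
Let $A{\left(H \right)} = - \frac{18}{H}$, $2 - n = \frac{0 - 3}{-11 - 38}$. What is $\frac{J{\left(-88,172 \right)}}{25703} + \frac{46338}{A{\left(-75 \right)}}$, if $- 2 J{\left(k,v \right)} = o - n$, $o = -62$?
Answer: $\frac{486335462183}{2518894} \approx 1.9308 \cdot 10^{5}$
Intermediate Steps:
$n = \frac{95}{49}$ ($n = 2 - \frac{0 - 3}{-11 - 38} = 2 - - \frac{3}{-49} = 2 - \left(-3\right) \left(- \frac{1}{49}\right) = 2 - \frac{3}{49} = \frac{95}{49} \approx 1.9388$)
$J{\left(k,v \right)} = \frac{3133}{98}$ ($J{\left(k,v \right)} = - \frac{-62 - \frac{95}{49}}{2} = \left(- \frac{1}{2}\right) \left(- \frac{3133}{49}\right) = \frac{3133}{98}$)
$\frac{J{\left(-88,172 \right)}}{25703} + \frac{46338}{A{\left(-75 \right)}} = \frac{3133}{98 \cdot 25703} + \frac{46338}{\left(-18\right) \frac{1}{-75}} = \frac{3133}{98} \cdot \frac{1}{25703} + \frac{46338}{\left(-18\right) \left(- \frac{1}{75}\right)} = \frac{3133}{2518894} + \frac{46338}{\frac{6}{25}} = \frac{3133}{2518894} + 46338 \cdot \frac{25}{6} = \frac{3133}{2518894} + 193075 = \frac{486335462183}{2518894}$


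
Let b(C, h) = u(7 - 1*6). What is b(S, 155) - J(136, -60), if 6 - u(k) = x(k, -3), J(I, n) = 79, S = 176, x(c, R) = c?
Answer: -74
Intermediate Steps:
u(k) = 6 - k
b(C, h) = 5 (b(C, h) = 6 - (7 - 1*6) = 6 - (7 - 6) = 6 - 1*1 = 6 - 1 = 5)
b(S, 155) - J(136, -60) = 5 - 1*79 = 5 - 79 = -74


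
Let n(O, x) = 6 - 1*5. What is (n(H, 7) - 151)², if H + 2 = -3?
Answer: 22500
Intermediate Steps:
H = -5 (H = -2 - 3 = -5)
n(O, x) = 1 (n(O, x) = 6 - 5 = 1)
(n(H, 7) - 151)² = (1 - 151)² = (-150)² = 22500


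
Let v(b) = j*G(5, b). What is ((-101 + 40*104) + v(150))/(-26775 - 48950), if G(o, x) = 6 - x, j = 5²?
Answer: -459/75725 ≈ -0.0060614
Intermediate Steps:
j = 25
v(b) = 150 - 25*b (v(b) = 25*(6 - b) = 150 - 25*b)
((-101 + 40*104) + v(150))/(-26775 - 48950) = ((-101 + 40*104) + (150 - 25*150))/(-26775 - 48950) = ((-101 + 4160) + (150 - 3750))/(-75725) = (4059 - 3600)*(-1/75725) = 459*(-1/75725) = -459/75725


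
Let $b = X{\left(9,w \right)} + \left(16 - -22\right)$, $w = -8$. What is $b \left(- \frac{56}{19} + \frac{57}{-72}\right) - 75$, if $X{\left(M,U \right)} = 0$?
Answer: $- \frac{2605}{12} \approx -217.08$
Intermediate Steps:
$b = 38$ ($b = 0 + \left(16 - -22\right) = 0 + \left(16 + 22\right) = 0 + 38 = 38$)
$b \left(- \frac{56}{19} + \frac{57}{-72}\right) - 75 = 38 \left(- \frac{56}{19} + \frac{57}{-72}\right) - 75 = 38 \left(\left(-56\right) \frac{1}{19} + 57 \left(- \frac{1}{72}\right)\right) - 75 = 38 \left(- \frac{56}{19} - \frac{19}{24}\right) - 75 = 38 \left(- \frac{1705}{456}\right) - 75 = - \frac{1705}{12} - 75 = - \frac{2605}{12}$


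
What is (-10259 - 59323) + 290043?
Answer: 220461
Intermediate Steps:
(-10259 - 59323) + 290043 = -69582 + 290043 = 220461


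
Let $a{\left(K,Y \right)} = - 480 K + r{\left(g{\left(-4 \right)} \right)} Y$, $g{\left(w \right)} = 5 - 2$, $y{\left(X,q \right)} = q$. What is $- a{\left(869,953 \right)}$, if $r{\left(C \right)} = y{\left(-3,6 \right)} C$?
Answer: $399966$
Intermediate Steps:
$g{\left(w \right)} = 3$ ($g{\left(w \right)} = 5 - 2 = 3$)
$r{\left(C \right)} = 6 C$
$a{\left(K,Y \right)} = - 480 K + 18 Y$ ($a{\left(K,Y \right)} = - 480 K + 6 \cdot 3 Y = - 480 K + 18 Y$)
$- a{\left(869,953 \right)} = - (\left(-480\right) 869 + 18 \cdot 953) = - (-417120 + 17154) = \left(-1\right) \left(-399966\right) = 399966$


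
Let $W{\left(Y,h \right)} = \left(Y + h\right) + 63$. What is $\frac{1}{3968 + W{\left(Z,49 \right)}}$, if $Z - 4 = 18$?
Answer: $\frac{1}{4102} \approx 0.00024378$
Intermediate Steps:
$Z = 22$ ($Z = 4 + 18 = 22$)
$W{\left(Y,h \right)} = 63 + Y + h$
$\frac{1}{3968 + W{\left(Z,49 \right)}} = \frac{1}{3968 + \left(63 + 22 + 49\right)} = \frac{1}{3968 + 134} = \frac{1}{4102}$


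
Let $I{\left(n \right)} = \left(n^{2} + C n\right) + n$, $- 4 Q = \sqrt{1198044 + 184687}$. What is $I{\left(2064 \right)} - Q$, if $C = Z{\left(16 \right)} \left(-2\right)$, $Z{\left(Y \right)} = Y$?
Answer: $4196112 + \frac{7 \sqrt{28219}}{4} \approx 4.1964 \cdot 10^{6}$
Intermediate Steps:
$Q = - \frac{7 \sqrt{28219}}{4}$ ($Q = - \frac{\sqrt{1198044 + 184687}}{4} = - \frac{\sqrt{1382731}}{4} = - \frac{7 \sqrt{28219}}{4} \approx -293.97$)
$C = -32$ ($C = 16 \left(-2\right) = -32$)
$I{\left(n \right)} = n^{2} - 31 n$ ($I{\left(n \right)} = \left(n^{2} - 32 n\right) + n = n^{2} - 31 n$)
$I{\left(2064 \right)} - Q = 2064 \left(-31 + 2064\right) - - \frac{7 \sqrt{28219}}{4} = 2064 \cdot 2033 + \frac{7 \sqrt{28219}}{4} = 4196112 + \frac{7 \sqrt{28219}}{4}$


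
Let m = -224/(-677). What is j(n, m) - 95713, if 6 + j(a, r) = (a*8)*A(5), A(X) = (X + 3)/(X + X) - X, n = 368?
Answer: -540419/5 ≈ -1.0808e+5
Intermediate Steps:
m = 224/677 (m = -224*(-1/677) = 224/677 ≈ 0.33087)
A(X) = -X + (3 + X)/(2*X) (A(X) = (3 + X)/((2*X)) - X = (3 + X)*(1/(2*X)) - X = (3 + X)/(2*X) - X = -X + (3 + X)/(2*X))
j(a, r) = -6 - 168*a/5 (j(a, r) = -6 + (a*8)*(½ - 1*5 + (3/2)/5) = -6 + (8*a)*(½ - 5 + (3/2)*(⅕)) = -6 + (8*a)*(½ - 5 + 3/10) = -6 + (8*a)*(-21/5) = -6 - 168*a/5)
j(n, m) - 95713 = (-6 - 168/5*368) - 95713 = (-6 - 61824/5) - 95713 = -61854/5 - 95713 = -540419/5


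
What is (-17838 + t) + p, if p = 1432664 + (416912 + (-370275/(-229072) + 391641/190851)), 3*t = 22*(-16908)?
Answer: 24886819758789363/14572873424 ≈ 1.7078e+6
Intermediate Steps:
t = -123992 (t = (22*(-16908))/3 = (⅓)*(-371976) = -123992)
p = 26953690396515283/14572873424 (p = 1432664 + (416912 + (-370275*(-1/229072) + 391641*(1/190851))) = 1432664 + (416912 + (370275/229072 + 130547/63617)) = 1432664 + (416912 + 53460447059/14572873424) = 1432664 + 6075659265393747/14572873424 = 26953690396515283/14572873424 ≈ 1.8496e+6)
(-17838 + t) + p = (-17838 - 123992) + 26953690396515283/14572873424 = -141830 + 26953690396515283/14572873424 = 24886819758789363/14572873424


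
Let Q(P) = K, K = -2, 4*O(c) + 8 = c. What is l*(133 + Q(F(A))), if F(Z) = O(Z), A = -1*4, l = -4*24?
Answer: -12576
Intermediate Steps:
l = -96
O(c) = -2 + c/4
A = -4
F(Z) = -2 + Z/4
Q(P) = -2
l*(133 + Q(F(A))) = -96*(133 - 2) = -96*131 = -12576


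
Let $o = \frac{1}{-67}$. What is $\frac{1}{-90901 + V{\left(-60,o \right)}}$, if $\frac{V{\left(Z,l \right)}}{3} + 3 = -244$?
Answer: $- \frac{1}{91642} \approx -1.0912 \cdot 10^{-5}$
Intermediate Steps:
$o = - \frac{1}{67} \approx -0.014925$
$V{\left(Z,l \right)} = -741$ ($V{\left(Z,l \right)} = -9 + 3 \left(-244\right) = -9 - 732 = -741$)
$\frac{1}{-90901 + V{\left(-60,o \right)}} = \frac{1}{-90901 - 741} = \frac{1}{-91642} = - \frac{1}{91642}$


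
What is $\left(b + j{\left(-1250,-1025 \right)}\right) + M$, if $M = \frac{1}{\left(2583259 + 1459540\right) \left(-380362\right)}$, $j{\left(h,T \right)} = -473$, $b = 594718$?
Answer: $\frac{913786648406115309}{1537727113238} \approx 5.9425 \cdot 10^{5}$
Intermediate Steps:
$M = - \frac{1}{1537727113238}$ ($M = \frac{1}{4042799} \left(- \frac{1}{380362}\right) = - \frac{1}{1537727113238} \approx -6.5031 \cdot 10^{-13}$)
$\left(b + j{\left(-1250,-1025 \right)}\right) + M = \left(594718 - 473\right) - \frac{1}{1537727113238} = 594245 - \frac{1}{1537727113238} = \frac{913786648406115309}{1537727113238}$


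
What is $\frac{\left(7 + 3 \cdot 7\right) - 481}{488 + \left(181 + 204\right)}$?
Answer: $- \frac{151}{291} \approx -0.5189$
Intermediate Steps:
$\frac{\left(7 + 3 \cdot 7\right) - 481}{488 + \left(181 + 204\right)} = \frac{\left(7 + 21\right) - 481}{488 + 385} = \frac{28 - 481}{873} = \left(-453\right) \frac{1}{873} = - \frac{151}{291}$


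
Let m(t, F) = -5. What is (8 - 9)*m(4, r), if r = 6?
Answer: 5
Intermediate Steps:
(8 - 9)*m(4, r) = (8 - 9)*(-5) = -1*(-5) = 5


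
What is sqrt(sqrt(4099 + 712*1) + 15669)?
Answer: sqrt(15669 + sqrt(4811)) ≈ 125.45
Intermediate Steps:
sqrt(sqrt(4099 + 712*1) + 15669) = sqrt(sqrt(4099 + 712) + 15669) = sqrt(sqrt(4811) + 15669) = sqrt(15669 + sqrt(4811))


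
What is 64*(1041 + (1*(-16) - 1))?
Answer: 65536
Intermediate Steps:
64*(1041 + (1*(-16) - 1)) = 64*(1041 + (-16 - 1)) = 64*(1041 - 17) = 64*1024 = 65536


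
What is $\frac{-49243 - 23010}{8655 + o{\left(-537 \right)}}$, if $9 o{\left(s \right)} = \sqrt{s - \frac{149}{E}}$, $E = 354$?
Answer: $- \frac{17931277727910}{2147941573097} + \frac{12355263 i \sqrt{186558}}{2147941573097} \approx -8.3481 + 0.0024845 i$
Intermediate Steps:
$o{\left(s \right)} = \frac{\sqrt{- \frac{149}{354} + s}}{9}$ ($o{\left(s \right)} = \frac{\sqrt{s - \frac{149}{354}}}{9} = \frac{\sqrt{- \frac{149}{354} + s}}{9}$)
$\frac{-49243 - 23010}{8655 + o{\left(-537 \right)}} = \frac{-49243 - 23010}{8655 + \frac{\sqrt{-52746 + 125316 \left(-537\right)}}{3186}} = - \frac{72253}{8655 + \frac{\sqrt{-52746 - 67294692}}{3186}} = - \frac{72253}{8655 + \frac{\sqrt{-67347438}}{3186}} = - \frac{72253}{8655 + \frac{19 i \sqrt{186558}}{3186}}$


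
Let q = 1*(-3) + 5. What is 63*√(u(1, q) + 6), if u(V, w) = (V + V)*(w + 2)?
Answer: 63*√14 ≈ 235.72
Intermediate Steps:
q = 2 (q = -3 + 5 = 2)
u(V, w) = 2*V*(2 + w) (u(V, w) = (2*V)*(2 + w) = 2*V*(2 + w))
63*√(u(1, q) + 6) = 63*√(2*1*(2 + 2) + 6) = 63*√(2*1*4 + 6) = 63*√(8 + 6) = 63*√14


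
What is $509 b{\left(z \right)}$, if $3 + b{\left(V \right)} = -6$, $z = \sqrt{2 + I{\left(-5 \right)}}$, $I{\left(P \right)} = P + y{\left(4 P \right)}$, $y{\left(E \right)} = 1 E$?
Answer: $-4581$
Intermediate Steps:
$y{\left(E \right)} = E$
$I{\left(P \right)} = 5 P$ ($I{\left(P \right)} = P + 4 P = 5 P$)
$z = i \sqrt{23}$ ($z = \sqrt{2 + 5 \left(-5\right)} = \sqrt{2 - 25} = \sqrt{-23} = i \sqrt{23} \approx 4.7958 i$)
$b{\left(V \right)} = -9$ ($b{\left(V \right)} = -3 - 6 = -9$)
$509 b{\left(z \right)} = 509 \left(-9\right) = -4581$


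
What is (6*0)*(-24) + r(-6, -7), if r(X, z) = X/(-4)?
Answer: 3/2 ≈ 1.5000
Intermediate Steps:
r(X, z) = -X/4 (r(X, z) = X*(-¼) = -X/4)
(6*0)*(-24) + r(-6, -7) = (6*0)*(-24) - ¼*(-6) = 0*(-24) + 3/2 = 0 + 3/2 = 3/2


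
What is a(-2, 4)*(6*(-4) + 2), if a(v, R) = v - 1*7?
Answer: 198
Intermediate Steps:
a(v, R) = -7 + v (a(v, R) = v - 7 = -7 + v)
a(-2, 4)*(6*(-4) + 2) = (-7 - 2)*(6*(-4) + 2) = -9*(-24 + 2) = -9*(-22) = 198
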